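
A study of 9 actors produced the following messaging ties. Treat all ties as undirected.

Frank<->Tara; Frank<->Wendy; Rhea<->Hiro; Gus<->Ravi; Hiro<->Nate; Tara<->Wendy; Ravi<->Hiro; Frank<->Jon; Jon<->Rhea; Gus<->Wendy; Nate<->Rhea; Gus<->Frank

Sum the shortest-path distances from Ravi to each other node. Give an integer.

Distances from Ravi: Frank:2, Gus:1, Hiro:1, Jon:3, Nate:2, Rhea:2, Tara:3, Wendy:2.
Sum = 2 + 1 + 1 + 3 + 2 + 2 + 3 + 2 = 16.

16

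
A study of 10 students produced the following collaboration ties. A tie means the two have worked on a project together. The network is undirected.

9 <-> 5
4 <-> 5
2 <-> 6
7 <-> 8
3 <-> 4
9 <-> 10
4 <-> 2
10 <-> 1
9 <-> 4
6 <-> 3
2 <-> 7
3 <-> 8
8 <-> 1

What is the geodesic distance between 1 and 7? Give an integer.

One shortest route is 1 – 8 – 7, which uses 2 edges, and 1 and 7 are not directly tied, so nothing shorter exists. So d(1,7) = 2.

2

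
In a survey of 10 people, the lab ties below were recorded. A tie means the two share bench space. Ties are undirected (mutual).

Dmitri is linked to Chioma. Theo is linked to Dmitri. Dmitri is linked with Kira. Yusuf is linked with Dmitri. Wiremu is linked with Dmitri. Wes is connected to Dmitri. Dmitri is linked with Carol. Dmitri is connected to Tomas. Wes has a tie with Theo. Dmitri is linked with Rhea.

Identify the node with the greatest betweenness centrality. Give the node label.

Dmitri

Unnormalized betweenness of each node: Carol:0, Chioma:0, Dmitri:35, Kira:0, Rhea:0, Theo:0, Tomas:0, Wes:0, Wiremu:0, Yusuf:0.
Dmitri has the largest value, 35, making it the main broker — the node through which the most shortest paths run.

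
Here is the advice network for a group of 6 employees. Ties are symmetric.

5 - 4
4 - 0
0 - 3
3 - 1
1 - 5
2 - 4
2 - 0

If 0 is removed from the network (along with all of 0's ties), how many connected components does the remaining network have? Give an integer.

0's neighbors (2, 3, and 4) remain reachable from one another through other ties, so the rest of the network stays in one piece.

1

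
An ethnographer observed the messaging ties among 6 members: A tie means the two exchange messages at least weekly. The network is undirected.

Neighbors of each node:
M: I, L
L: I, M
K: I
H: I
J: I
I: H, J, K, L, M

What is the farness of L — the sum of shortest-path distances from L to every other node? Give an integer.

8

Distances from L: H:2, I:1, J:2, K:2, M:1.
Sum = 2 + 1 + 2 + 2 + 1 = 8.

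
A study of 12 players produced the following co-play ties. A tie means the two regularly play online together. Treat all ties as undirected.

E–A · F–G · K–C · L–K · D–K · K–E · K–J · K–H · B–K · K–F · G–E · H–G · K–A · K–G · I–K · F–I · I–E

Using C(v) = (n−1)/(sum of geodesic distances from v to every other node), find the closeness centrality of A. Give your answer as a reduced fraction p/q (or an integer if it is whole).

11/20

Distances from A: B:2, C:2, D:2, E:1, F:2, G:2, H:2, I:2, J:2, K:1, L:2. Sum = 20.
n = 12, so closeness = 11/20.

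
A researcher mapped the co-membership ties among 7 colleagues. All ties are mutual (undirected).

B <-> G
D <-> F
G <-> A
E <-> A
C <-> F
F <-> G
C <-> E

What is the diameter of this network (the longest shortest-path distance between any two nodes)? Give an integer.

Eccentricity of each node (its greatest distance to any other): A:3, B:3, C:3, D:3, E:3, F:2, G:2.
The maximum eccentricity is 3, realized for instance by the pair A–D via A – G – F – D. So the diameter is 3.

3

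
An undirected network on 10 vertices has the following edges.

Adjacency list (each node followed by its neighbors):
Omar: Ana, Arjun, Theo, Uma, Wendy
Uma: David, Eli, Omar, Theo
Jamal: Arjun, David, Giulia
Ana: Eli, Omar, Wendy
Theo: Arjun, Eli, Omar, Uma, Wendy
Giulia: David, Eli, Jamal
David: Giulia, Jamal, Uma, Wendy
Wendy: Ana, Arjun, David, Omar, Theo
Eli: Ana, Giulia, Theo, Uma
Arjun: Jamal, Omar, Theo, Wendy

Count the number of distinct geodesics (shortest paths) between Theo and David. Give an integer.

The shortest distance is 2. The length-2 paths are: Theo–Uma–David; Theo–Wendy–David.
That gives 2 distinct shortest paths.

2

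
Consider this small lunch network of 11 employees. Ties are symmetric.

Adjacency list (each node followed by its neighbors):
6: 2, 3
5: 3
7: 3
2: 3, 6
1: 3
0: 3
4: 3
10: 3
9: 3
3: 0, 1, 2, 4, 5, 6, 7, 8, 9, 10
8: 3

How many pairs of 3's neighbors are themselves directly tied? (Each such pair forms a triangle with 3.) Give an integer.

3's neighbors: 0, 1, 2, 4, 5, 6, 7, 8, 9, and 10.
Neighbor pairs that are themselves tied: 3–2–6. Each forms one triangle with 3, for 1 in total.

1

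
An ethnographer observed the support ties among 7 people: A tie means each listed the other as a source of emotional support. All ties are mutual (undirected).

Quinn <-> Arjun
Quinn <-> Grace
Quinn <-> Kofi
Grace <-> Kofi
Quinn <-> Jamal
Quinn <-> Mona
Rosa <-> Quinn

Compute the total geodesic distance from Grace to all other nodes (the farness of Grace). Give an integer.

Distances from Grace: Arjun:2, Jamal:2, Kofi:1, Mona:2, Quinn:1, Rosa:2.
Sum = 2 + 2 + 1 + 2 + 1 + 2 = 10.

10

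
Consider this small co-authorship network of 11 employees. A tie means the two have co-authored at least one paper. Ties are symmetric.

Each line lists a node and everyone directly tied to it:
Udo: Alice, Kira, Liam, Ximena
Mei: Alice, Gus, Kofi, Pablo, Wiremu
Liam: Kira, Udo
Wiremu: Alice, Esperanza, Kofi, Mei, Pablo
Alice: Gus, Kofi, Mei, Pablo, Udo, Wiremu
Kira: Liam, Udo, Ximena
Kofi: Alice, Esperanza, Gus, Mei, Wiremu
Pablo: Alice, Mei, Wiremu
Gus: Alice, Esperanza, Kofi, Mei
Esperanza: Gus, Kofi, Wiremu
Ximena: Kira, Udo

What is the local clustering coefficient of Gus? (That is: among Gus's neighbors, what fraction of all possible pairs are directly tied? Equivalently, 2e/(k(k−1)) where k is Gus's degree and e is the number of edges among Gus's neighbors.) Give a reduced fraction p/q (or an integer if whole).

2/3

Gus's neighbors: Alice, Esperanza, Kofi, and Mei (k = 4).
Possible neighbor pairs: C(4,2) = 6. Edges among them: Alice–Kofi, Alice–Mei, Esperanza–Kofi, Kofi–Mei → e = 4.
Clustering(Gus) = 4/6 = 2/3.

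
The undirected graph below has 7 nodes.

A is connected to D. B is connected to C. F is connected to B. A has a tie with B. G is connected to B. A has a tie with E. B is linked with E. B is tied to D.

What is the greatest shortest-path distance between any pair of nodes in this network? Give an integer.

Eccentricity of each node (its greatest distance to any other): A:2, B:1, C:2, D:2, E:2, F:2, G:2.
The maximum eccentricity is 2, realized for instance by the pair G–F via G – B – F. So the diameter is 2.

2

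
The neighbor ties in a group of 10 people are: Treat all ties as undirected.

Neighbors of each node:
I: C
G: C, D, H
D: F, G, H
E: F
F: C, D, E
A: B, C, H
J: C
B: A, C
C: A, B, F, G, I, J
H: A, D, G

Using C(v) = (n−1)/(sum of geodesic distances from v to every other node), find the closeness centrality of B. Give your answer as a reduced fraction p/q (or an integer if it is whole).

1/2

Distances from B: A:1, C:1, D:3, E:3, F:2, G:2, H:2, I:2, J:2. Sum = 18.
n = 10, so closeness = 9/18 = 1/2.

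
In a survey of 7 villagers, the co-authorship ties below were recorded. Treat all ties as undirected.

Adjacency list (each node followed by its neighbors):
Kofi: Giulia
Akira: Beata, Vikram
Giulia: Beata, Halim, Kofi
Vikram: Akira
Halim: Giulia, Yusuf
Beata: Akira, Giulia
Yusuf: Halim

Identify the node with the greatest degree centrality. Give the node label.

Degrees — Akira:2, Beata:2, Giulia:3, Halim:2, Kofi:1, Vikram:1, Yusuf:1.
The maximum is 3, attained only by Giulia.

Giulia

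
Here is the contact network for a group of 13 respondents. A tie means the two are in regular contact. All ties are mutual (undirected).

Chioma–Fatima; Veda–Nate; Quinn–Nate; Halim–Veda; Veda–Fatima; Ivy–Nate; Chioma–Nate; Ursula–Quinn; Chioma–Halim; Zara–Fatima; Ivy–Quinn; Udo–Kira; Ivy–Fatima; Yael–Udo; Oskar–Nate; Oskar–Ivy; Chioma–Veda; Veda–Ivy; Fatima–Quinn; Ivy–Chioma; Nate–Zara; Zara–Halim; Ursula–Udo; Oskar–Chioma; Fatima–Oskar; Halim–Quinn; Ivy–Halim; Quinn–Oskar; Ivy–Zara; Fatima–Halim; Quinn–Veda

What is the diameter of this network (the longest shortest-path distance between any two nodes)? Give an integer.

Eccentricity of each node (its greatest distance to any other): Chioma:5, Fatima:4, Halim:4, Ivy:4, Kira:5, Nate:4, Oskar:4, Quinn:3, Udo:4, Ursula:3, Veda:4, Yael:5, Zara:5.
The maximum eccentricity is 5, realized for instance by the pair Chioma–Kira via Chioma – Halim – Quinn – Ursula – Udo – Kira. So the diameter is 5.

5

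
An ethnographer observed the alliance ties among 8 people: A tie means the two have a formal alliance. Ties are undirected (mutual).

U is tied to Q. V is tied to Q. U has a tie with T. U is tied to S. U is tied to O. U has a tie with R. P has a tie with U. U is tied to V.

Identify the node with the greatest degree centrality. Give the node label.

U

Degrees — O:1, P:1, Q:2, R:1, S:1, T:1, U:7, V:2.
The maximum is 7, attained only by U.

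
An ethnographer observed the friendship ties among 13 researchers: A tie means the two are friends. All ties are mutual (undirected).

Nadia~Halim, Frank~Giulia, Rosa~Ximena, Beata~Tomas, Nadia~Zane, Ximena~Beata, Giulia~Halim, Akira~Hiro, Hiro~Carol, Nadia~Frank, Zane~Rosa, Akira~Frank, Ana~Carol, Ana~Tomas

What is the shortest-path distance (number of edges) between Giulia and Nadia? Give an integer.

One shortest route is Giulia – Frank – Nadia, which uses 2 edges, and Giulia and Nadia are not directly tied, so nothing shorter exists. So d(Giulia,Nadia) = 2.

2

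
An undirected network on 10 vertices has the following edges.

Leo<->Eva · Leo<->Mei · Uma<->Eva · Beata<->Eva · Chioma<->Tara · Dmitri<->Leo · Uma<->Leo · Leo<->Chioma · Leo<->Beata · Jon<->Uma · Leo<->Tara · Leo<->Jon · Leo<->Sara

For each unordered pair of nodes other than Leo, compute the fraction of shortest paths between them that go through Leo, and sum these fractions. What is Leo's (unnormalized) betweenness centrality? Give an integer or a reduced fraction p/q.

Pairs whose geodesics pass through Leo — Sara–Uma: 1; Sara–Chioma: 1; Sara–Dmitri: 1; Sara–Beata: 1; Sara–Mei: 1; Sara–Eva: 1; Sara–Tara: 1; Sara–Jon: 1; Uma–Chioma: 1; Uma–Dmitri: 1; Uma–Beata: 1/2; Uma–Mei: 1; Uma–Tara: 1; Chioma–Dmitri: 1 … (+18 more pairs).
All other pairs contribute 0.
Summing the contributions gives betweenness(Leo) = 31.

31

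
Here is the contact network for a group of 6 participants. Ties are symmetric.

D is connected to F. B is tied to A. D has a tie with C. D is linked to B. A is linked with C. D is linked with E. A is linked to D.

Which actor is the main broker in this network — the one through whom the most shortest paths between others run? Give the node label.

D

Unnormalized betweenness of each node: A:1/2, B:0, C:0, D:15/2, E:0, F:0.
D has the largest value, 15/2, making it the main broker — the node through which the most shortest paths run.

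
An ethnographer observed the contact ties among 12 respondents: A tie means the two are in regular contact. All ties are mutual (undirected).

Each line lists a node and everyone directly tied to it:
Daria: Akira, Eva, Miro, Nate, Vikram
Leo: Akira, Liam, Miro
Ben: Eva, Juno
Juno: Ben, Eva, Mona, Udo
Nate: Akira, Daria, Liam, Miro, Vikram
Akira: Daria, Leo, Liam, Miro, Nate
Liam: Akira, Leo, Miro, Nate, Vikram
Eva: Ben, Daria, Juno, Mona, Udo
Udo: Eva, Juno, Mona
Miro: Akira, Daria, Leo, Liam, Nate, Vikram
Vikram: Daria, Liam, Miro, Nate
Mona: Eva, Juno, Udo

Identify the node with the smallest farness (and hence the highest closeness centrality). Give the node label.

Daria

Farness (sum of distances to all others) for each node — Akira:21, Ben:28, Daria:17, Eva:19, Juno:26, Leo:28, Liam:26, Miro:20, Mona:27, Nate:21, Udo:27, Vikram:22.
The smallest farness is 17, for Daria, so Daria has the highest closeness.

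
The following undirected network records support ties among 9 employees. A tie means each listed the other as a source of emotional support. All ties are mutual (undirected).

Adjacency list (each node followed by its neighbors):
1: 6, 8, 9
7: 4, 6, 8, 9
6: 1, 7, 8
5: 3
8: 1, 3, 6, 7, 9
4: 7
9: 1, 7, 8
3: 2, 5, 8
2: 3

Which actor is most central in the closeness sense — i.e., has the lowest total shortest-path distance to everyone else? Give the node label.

Farness (sum of distances to all others) for each node — 1:16, 2:21, 3:14, 4:21, 5:21, 6:15, 7:14, 8:11, 9:15.
The smallest farness is 11, for 8, so 8 has the highest closeness.

8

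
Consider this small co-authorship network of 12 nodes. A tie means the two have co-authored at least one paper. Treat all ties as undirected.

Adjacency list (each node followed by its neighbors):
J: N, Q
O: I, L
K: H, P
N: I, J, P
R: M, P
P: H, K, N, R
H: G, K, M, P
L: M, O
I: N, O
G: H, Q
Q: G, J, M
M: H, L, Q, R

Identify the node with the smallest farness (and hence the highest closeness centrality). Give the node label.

M

Farness (sum of distances to all others) for each node — G:27, H:21, I:27, J:25, K:26, L:25, M:20, N:22, O:29, P:21, Q:23, R:24.
The smallest farness is 20, for M, so M has the highest closeness.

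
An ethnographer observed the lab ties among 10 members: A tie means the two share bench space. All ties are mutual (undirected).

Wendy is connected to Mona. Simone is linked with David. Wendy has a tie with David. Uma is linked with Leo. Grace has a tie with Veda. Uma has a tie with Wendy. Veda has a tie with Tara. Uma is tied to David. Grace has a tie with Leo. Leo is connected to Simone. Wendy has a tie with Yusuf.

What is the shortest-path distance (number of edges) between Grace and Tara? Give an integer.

One shortest route is Grace – Veda – Tara, which uses 2 edges, and Grace and Tara are not directly tied, so nothing shorter exists. So d(Grace,Tara) = 2.

2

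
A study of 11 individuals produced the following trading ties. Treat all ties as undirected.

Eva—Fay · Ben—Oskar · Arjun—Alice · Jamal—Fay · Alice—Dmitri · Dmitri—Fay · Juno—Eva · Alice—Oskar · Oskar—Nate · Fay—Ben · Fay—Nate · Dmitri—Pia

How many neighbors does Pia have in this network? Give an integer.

Pia is directly tied to Dmitri. That is 1 neighbor, so the degree of Pia is 1.

1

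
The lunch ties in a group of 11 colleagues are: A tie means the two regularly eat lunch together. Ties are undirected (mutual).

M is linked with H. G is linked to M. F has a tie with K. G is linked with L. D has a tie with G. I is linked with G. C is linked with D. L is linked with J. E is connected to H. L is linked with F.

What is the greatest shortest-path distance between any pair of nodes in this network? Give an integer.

6

Eccentricity of each node (its greatest distance to any other): C:5, D:4, E:6, F:5, G:3, H:5, I:4, J:5, K:6, L:4, M:4.
The maximum eccentricity is 6, realized for instance by the pair E–K via E – H – M – G – L – F – K. So the diameter is 6.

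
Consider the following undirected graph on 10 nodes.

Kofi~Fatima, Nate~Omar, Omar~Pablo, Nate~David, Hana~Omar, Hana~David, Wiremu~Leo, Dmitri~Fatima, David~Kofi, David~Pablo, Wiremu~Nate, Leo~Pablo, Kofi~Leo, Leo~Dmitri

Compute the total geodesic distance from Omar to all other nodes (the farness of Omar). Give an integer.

Distances from Omar: David:2, Dmitri:3, Fatima:4, Hana:1, Kofi:3, Leo:2, Nate:1, Pablo:1, Wiremu:2.
Sum = 2 + 3 + 4 + 1 + 3 + 2 + 1 + 1 + 2 = 19.

19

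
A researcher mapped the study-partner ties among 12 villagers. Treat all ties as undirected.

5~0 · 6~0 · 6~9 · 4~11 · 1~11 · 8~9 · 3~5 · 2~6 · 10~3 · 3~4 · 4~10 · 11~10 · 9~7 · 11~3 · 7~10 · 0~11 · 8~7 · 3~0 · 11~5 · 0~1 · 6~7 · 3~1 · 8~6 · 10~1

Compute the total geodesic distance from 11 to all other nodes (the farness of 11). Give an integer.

19

Distances from 11: 0:1, 1:1, 2:3, 3:1, 4:1, 5:1, 6:2, 7:2, 8:3, 9:3, 10:1.
Sum = 1 + 1 + 3 + 1 + 1 + 1 + 2 + 2 + 3 + 3 + 1 = 19.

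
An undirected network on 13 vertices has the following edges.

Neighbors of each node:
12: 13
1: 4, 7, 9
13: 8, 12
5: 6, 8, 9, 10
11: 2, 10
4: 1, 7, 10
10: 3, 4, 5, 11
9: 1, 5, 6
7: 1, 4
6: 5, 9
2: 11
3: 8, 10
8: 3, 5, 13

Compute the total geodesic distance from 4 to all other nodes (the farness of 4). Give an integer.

Distances from 4: 1:1, 2:3, 3:2, 5:2, 6:3, 7:1, 8:3, 9:2, 10:1, 11:2, 12:5, 13:4.
Sum = 1 + 3 + 2 + 2 + 3 + 1 + 3 + 2 + 1 + 2 + 5 + 4 = 29.

29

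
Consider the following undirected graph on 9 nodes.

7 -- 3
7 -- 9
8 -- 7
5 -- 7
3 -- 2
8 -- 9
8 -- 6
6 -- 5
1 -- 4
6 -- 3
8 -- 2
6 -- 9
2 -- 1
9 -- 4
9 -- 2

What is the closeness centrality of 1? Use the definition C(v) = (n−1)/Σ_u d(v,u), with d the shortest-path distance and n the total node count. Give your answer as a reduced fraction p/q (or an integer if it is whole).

Distances from 1: 2:1, 3:2, 4:1, 5:4, 6:3, 7:3, 8:2, 9:2. Sum = 18.
n = 9, so closeness = 8/18 = 4/9.

4/9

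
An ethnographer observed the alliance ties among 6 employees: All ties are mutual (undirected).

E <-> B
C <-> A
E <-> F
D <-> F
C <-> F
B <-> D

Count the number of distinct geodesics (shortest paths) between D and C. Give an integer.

The shortest distance is 2, and the only length-2 path is D–F–C. So there is exactly 1 shortest path.

1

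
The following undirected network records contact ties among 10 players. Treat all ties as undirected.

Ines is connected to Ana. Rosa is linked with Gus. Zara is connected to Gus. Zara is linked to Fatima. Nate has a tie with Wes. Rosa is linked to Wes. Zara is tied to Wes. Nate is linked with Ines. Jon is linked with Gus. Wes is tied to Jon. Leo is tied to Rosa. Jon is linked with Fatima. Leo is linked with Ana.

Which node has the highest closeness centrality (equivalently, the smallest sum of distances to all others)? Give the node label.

Farness (sum of distances to all others) for each node — Ana:25, Fatima:25, Gus:19, Ines:23, Jon:19, Leo:21, Nate:19, Rosa:17, Wes:15, Zara:19.
The smallest farness is 15, for Wes, so Wes has the highest closeness.

Wes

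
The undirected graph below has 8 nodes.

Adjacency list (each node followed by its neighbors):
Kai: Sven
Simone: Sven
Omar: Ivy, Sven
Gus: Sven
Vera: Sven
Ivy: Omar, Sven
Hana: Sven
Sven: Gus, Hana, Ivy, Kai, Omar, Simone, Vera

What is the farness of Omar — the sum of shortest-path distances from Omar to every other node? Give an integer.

Distances from Omar: Gus:2, Hana:2, Ivy:1, Kai:2, Simone:2, Sven:1, Vera:2.
Sum = 2 + 2 + 1 + 2 + 2 + 1 + 2 = 12.

12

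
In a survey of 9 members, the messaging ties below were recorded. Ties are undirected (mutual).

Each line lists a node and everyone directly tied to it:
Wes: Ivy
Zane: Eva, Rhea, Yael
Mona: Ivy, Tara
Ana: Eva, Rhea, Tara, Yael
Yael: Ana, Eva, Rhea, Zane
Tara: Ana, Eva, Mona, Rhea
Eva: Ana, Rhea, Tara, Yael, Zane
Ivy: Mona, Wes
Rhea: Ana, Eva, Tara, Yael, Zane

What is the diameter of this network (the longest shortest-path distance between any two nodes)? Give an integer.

Eccentricity of each node (its greatest distance to any other): Ana:4, Eva:4, Ivy:4, Mona:3, Rhea:4, Tara:3, Wes:5, Yael:5, Zane:5.
The maximum eccentricity is 5, realized for instance by the pair Zane–Wes via Zane – Rhea – Tara – Mona – Ivy – Wes. So the diameter is 5.

5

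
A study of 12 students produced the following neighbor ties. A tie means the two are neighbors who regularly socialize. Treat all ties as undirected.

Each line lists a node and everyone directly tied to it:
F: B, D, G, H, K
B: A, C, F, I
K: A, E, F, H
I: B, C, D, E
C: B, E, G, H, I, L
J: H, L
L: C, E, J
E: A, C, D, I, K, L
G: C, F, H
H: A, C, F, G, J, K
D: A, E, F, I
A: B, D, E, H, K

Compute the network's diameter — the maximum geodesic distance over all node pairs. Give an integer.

Eccentricity of each node (its greatest distance to any other): A:2, B:3, C:2, D:3, E:2, F:3, G:2, H:2, I:3, J:3, K:2, L:3.
The maximum eccentricity is 3, realized for instance by the pair F–L via F – H – J – L. So the diameter is 3.

3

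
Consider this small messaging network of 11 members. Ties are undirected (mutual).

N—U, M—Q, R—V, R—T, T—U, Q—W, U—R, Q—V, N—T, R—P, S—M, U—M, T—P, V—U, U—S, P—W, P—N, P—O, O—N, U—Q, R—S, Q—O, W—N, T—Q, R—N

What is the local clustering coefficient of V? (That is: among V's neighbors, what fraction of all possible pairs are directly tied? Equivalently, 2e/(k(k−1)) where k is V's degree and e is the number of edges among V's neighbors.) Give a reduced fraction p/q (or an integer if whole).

V's neighbors: Q, R, and U (k = 3).
Possible neighbor pairs: C(3,2) = 3. Edges among them: Q–U, R–U → e = 2.
Clustering(V) = 2/3.

2/3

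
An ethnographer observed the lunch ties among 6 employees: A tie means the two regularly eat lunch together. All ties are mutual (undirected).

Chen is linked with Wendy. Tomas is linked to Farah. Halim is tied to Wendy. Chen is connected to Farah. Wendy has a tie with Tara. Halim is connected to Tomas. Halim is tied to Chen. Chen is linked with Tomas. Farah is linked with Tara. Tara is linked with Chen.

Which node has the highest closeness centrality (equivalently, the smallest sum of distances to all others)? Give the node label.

Farness (sum of distances to all others) for each node — Chen:5, Farah:7, Halim:7, Tara:7, Tomas:7, Wendy:7.
The smallest farness is 5, for Chen, so Chen has the highest closeness.

Chen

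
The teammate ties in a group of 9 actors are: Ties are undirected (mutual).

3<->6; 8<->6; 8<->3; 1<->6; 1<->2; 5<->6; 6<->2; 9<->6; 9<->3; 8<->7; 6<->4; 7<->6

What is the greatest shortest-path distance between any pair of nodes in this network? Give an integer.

2

Eccentricity of each node (its greatest distance to any other): 1:2, 2:2, 3:2, 4:2, 5:2, 6:1, 7:2, 8:2, 9:2.
The maximum eccentricity is 2, realized for instance by the pair 4–3 via 4 – 6 – 3. So the diameter is 2.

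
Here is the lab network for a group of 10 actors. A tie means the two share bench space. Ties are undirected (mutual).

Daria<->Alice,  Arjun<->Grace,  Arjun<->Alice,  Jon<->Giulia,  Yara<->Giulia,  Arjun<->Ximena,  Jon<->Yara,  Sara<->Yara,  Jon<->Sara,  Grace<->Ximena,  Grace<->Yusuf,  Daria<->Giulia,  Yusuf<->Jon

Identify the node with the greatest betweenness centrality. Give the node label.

Unnormalized betweenness of each node: Alice:5, Arjun:11/2, Daria:6, Giulia:15/2, Grace:9, Jon:25/2, Sara:0, Ximena:0, Yara:3/2, Yusuf:10.
Jon has the largest value, 25/2, making it the main broker — the node through which the most shortest paths run.

Jon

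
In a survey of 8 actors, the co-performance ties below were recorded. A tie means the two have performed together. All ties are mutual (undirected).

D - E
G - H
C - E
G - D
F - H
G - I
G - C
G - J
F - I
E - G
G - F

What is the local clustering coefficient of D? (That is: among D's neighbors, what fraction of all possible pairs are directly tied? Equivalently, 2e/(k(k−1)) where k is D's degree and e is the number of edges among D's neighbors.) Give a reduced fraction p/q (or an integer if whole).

D's neighbors: E and G (k = 2).
Possible neighbor pairs: C(2,2) = 1. Edges among them: E–G → e = 1.
Clustering(D) = 1/1.

1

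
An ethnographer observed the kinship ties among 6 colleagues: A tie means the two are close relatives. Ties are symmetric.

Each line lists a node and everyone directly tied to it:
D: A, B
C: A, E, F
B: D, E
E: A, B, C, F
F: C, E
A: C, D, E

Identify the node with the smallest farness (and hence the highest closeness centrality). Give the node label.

Farness (sum of distances to all others) for each node — A:7, B:8, C:7, D:9, E:6, F:9.
The smallest farness is 6, for E, so E has the highest closeness.

E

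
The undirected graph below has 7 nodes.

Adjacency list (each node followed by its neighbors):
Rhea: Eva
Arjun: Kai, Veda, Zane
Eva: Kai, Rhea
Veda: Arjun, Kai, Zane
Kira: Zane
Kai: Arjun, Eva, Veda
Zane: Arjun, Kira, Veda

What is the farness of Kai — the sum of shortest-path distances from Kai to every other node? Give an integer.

Distances from Kai: Arjun:1, Eva:1, Kira:3, Rhea:2, Veda:1, Zane:2.
Sum = 1 + 1 + 3 + 2 + 1 + 2 = 10.

10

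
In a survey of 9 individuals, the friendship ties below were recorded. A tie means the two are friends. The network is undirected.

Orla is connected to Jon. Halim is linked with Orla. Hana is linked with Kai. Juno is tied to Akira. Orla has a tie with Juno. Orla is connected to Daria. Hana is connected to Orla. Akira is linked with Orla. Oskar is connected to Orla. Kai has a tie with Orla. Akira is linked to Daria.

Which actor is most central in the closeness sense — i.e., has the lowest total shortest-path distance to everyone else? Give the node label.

Orla

Farness (sum of distances to all others) for each node — Akira:13, Daria:14, Halim:15, Hana:14, Jon:15, Juno:14, Kai:14, Orla:8, Oskar:15.
The smallest farness is 8, for Orla, so Orla has the highest closeness.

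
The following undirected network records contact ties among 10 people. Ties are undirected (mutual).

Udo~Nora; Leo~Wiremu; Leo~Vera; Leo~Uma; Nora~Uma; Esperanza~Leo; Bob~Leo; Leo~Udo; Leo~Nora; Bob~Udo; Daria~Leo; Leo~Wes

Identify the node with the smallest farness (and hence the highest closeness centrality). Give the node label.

Farness (sum of distances to all others) for each node — Bob:16, Daria:17, Esperanza:17, Leo:9, Nora:15, Udo:15, Uma:16, Vera:17, Wes:17, Wiremu:17.
The smallest farness is 9, for Leo, so Leo has the highest closeness.

Leo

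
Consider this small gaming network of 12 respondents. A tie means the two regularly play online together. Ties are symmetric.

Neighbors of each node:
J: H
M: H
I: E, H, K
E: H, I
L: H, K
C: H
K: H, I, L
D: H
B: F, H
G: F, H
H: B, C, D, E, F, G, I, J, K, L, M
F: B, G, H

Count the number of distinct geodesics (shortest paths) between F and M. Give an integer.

1

The shortest distance is 2, and the only length-2 path is F–H–M. So there is exactly 1 shortest path.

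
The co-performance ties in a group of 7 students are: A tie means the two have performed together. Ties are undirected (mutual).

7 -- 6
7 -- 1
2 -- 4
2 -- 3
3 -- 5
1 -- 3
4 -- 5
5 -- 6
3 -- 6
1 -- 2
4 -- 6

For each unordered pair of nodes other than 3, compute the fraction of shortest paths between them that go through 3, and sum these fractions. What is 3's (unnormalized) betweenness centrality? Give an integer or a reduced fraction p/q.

Pairs whose geodesics pass through 3 — 5–1: 1; 5–2: 1/2; 6–1: 1/2; 6–2: 1/2.
All other pairs contribute 0.
Summing the contributions gives betweenness(3) = 5/2.

5/2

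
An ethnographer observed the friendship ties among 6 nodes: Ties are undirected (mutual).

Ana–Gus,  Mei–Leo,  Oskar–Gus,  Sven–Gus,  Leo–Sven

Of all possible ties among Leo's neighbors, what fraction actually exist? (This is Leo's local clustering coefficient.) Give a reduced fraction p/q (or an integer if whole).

Leo's neighbors: Mei and Sven (k = 2).
Possible neighbor pairs: C(2,2) = 1. Edges among them: none → e = 0.
Clustering(Leo) = 0/1.

0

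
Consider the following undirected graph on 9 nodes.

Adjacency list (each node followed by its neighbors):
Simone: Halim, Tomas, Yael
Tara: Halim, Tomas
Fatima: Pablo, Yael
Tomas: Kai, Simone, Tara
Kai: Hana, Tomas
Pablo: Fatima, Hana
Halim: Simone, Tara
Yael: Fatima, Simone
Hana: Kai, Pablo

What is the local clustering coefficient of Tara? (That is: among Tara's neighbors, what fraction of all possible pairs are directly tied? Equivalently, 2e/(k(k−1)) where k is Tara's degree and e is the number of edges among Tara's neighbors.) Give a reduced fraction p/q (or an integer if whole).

Tara's neighbors: Halim and Tomas (k = 2).
Possible neighbor pairs: C(2,2) = 1. Edges among them: none → e = 0.
Clustering(Tara) = 0/1.

0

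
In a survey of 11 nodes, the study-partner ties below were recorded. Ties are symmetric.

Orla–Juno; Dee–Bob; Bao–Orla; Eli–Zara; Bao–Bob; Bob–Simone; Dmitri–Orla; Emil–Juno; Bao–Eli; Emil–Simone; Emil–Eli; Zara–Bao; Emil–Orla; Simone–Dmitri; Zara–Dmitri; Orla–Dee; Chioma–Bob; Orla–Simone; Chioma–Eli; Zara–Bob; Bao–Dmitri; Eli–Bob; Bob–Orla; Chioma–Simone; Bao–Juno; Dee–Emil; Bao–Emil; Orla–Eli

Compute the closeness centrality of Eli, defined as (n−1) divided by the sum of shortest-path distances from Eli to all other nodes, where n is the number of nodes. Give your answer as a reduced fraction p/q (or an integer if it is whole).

Distances from Eli: Bao:1, Bob:1, Chioma:1, Dee:2, Dmitri:2, Emil:1, Juno:2, Orla:1, Simone:2, Zara:1. Sum = 14.
n = 11, so closeness = 10/14 = 5/7.

5/7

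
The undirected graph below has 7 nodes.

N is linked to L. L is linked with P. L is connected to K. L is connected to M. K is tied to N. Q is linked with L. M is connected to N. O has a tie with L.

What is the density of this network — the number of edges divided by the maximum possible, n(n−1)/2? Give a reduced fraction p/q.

8/21

There are 8 edges and 7 nodes, so the maximum possible is C(7,2) = 21.
Density = 8/21.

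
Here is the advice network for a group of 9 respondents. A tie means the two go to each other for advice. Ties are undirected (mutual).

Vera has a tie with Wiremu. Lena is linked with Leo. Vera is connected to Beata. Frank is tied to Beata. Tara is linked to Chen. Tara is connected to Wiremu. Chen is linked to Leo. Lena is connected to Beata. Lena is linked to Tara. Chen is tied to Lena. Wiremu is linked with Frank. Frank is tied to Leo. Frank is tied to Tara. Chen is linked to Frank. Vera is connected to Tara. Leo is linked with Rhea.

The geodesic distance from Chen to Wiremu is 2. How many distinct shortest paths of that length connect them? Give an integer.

The shortest distance is 2. The length-2 paths are: Chen–Tara–Wiremu; Chen–Frank–Wiremu.
That gives 2 distinct shortest paths.

2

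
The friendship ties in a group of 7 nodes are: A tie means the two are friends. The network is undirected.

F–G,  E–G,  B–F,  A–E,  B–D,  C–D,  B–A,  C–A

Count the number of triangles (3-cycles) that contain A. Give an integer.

0

A's neighbors are B, C, and E, but none of them are tied to each other, so no triangle contains A.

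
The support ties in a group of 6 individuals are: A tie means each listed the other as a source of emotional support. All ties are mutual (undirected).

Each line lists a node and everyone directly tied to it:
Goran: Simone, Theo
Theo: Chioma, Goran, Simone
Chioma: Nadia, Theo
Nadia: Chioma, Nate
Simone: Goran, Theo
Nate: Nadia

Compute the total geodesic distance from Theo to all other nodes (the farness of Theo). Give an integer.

Distances from Theo: Chioma:1, Goran:1, Nadia:2, Nate:3, Simone:1.
Sum = 1 + 1 + 2 + 3 + 1 = 8.

8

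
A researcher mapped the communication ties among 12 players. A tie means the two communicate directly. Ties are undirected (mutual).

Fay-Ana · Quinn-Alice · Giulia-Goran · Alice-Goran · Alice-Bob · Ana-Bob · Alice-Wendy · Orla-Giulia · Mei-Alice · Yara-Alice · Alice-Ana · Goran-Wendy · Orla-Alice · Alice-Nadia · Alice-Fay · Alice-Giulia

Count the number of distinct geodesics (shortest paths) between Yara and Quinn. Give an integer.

1

The shortest distance is 2, and the only length-2 path is Yara–Alice–Quinn. So there is exactly 1 shortest path.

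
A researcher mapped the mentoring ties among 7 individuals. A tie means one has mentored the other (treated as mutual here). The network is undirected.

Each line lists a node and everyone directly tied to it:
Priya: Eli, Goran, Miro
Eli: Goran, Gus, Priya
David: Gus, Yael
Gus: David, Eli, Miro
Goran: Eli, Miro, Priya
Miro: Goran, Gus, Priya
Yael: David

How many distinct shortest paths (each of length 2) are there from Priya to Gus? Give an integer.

2

The shortest distance is 2. The length-2 paths are: Priya–Eli–Gus; Priya–Miro–Gus.
That gives 2 distinct shortest paths.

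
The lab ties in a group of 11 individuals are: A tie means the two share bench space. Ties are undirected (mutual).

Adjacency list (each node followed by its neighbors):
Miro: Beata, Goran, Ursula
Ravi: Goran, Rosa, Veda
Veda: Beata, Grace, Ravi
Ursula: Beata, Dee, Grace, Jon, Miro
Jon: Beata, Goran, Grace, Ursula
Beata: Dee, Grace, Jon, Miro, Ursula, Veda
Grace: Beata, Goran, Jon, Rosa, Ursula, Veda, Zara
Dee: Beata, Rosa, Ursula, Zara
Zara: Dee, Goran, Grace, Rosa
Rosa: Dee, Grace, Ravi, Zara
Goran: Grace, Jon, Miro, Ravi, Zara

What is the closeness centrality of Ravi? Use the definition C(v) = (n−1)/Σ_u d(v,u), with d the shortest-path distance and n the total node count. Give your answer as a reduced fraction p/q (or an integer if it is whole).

Distances from Ravi: Beata:2, Dee:2, Goran:1, Grace:2, Jon:2, Miro:2, Rosa:1, Ursula:3, Veda:1, Zara:2. Sum = 18.
n = 11, so closeness = 10/18 = 5/9.

5/9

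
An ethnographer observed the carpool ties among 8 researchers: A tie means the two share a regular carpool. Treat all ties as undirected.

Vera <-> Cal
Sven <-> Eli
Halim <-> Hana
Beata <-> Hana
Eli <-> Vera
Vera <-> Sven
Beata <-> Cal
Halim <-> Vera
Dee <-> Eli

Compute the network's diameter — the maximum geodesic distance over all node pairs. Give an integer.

4

Eccentricity of each node (its greatest distance to any other): Beata:4, Cal:3, Dee:4, Eli:3, Halim:3, Hana:4, Sven:3, Vera:2.
The maximum eccentricity is 4, realized for instance by the pair Dee–Hana via Dee – Eli – Vera – Halim – Hana. So the diameter is 4.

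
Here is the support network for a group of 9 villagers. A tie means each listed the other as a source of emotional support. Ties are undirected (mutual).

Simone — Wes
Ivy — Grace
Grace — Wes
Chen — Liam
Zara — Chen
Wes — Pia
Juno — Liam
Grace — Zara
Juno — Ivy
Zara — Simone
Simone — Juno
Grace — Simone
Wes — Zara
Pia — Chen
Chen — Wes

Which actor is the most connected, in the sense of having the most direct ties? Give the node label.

Degrees — Chen:4, Grace:4, Ivy:2, Juno:3, Liam:2, Pia:2, Simone:4, Wes:5, Zara:4.
The maximum is 5, attained only by Wes.

Wes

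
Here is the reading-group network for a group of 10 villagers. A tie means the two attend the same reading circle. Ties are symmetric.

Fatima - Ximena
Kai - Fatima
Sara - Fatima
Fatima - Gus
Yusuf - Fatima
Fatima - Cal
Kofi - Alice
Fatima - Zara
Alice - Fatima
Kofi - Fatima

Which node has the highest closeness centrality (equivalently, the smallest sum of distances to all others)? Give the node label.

Farness (sum of distances to all others) for each node — Alice:16, Cal:17, Fatima:9, Gus:17, Kai:17, Kofi:16, Sara:17, Ximena:17, Yusuf:17, Zara:17.
The smallest farness is 9, for Fatima, so Fatima has the highest closeness.

Fatima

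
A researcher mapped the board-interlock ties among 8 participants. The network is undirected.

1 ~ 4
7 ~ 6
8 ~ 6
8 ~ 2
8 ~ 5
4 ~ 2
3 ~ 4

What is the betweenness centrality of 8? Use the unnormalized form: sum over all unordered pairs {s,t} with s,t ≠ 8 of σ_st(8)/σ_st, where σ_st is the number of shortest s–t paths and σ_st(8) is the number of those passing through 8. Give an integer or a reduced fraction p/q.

Pairs whose geodesics pass through 8 — 4–5: 1; 4–7: 1; 4–6: 1; 3–5: 1; 3–7: 1; 3–6: 1; 5–7: 1; 5–6: 1; 5–1: 1; 5–2: 1; 7–1: 1; 7–2: 1; 6–1: 1; 6–2: 1.
All other pairs contribute 0.
Summing the contributions gives betweenness(8) = 14.

14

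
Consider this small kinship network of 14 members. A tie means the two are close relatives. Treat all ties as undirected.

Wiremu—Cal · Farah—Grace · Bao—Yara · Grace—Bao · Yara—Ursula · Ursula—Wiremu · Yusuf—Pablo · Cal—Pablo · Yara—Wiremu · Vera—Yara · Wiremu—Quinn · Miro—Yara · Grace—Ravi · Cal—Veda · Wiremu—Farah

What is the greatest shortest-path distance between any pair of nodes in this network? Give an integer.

Eccentricity of each node (its greatest distance to any other): Bao:5, Cal:4, Farah:4, Grace:5, Miro:5, Pablo:5, Quinn:4, Ravi:6, Ursula:4, Veda:5, Vera:5, Wiremu:3, Yara:4, Yusuf:6.
The maximum eccentricity is 6, realized for instance by the pair Ravi–Yusuf via Ravi – Grace – Farah – Wiremu – Cal – Pablo – Yusuf. So the diameter is 6.

6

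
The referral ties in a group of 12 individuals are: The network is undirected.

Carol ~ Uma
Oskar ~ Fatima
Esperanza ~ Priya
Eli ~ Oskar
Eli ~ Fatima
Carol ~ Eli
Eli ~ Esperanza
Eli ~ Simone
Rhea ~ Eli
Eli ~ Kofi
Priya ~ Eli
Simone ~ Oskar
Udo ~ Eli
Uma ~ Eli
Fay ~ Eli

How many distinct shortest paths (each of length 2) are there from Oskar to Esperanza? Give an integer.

The shortest distance is 2, and the only length-2 path is Oskar–Eli–Esperanza. So there is exactly 1 shortest path.

1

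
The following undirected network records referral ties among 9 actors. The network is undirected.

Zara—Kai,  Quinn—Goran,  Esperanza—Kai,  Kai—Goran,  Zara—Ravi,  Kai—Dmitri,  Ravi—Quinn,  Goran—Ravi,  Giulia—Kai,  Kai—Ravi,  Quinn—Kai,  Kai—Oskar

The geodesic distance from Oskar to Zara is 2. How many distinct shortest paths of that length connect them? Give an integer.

The shortest distance is 2, and the only length-2 path is Oskar–Kai–Zara. So there is exactly 1 shortest path.

1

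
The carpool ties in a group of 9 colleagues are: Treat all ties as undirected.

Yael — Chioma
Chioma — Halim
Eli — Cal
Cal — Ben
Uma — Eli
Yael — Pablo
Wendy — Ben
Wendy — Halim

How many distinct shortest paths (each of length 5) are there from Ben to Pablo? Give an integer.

1

The shortest distance is 5, and the only length-5 path is Ben–Wendy–Halim–Chioma–Yael–Pablo. So there is exactly 1 shortest path.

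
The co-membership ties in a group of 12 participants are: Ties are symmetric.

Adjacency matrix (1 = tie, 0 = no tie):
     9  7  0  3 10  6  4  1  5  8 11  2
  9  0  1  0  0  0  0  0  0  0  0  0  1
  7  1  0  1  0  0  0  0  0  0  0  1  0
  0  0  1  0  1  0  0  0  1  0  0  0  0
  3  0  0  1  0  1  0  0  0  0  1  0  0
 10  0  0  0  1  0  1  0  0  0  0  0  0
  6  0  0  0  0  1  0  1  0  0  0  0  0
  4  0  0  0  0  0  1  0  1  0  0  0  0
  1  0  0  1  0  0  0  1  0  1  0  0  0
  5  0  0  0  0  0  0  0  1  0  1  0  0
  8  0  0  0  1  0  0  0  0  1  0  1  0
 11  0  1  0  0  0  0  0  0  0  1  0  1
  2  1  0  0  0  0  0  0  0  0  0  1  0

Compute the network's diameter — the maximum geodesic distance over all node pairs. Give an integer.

Eccentricity of each node (its greatest distance to any other): 0:3, 1:4, 2:5, 3:3, 4:5, 5:4, 6:5, 7:4, 8:3, 9:5, 10:4, 11:4.
The maximum eccentricity is 5, realized for instance by the pair 9–6 via 9 – 7 – 0 – 3 – 10 – 6. So the diameter is 5.

5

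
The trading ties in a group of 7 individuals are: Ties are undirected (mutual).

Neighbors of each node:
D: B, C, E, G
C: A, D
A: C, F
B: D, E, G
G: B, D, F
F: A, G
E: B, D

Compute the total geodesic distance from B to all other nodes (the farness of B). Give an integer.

Distances from B: A:3, C:2, D:1, E:1, F:2, G:1.
Sum = 3 + 2 + 1 + 1 + 2 + 1 = 10.

10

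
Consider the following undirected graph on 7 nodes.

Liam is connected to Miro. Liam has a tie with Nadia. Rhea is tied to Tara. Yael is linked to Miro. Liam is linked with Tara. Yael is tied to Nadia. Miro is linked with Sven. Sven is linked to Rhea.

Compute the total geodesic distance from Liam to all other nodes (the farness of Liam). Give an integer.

Distances from Liam: Miro:1, Nadia:1, Rhea:2, Sven:2, Tara:1, Yael:2.
Sum = 1 + 1 + 2 + 2 + 1 + 2 = 9.

9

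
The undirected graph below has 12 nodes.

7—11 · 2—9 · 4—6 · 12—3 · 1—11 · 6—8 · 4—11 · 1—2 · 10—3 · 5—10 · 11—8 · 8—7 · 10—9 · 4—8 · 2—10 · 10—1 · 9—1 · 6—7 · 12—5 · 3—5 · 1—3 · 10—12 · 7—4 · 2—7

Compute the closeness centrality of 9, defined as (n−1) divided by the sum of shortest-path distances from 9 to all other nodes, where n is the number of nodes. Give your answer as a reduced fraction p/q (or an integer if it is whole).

1/2

Distances from 9: 1:1, 2:1, 3:2, 4:3, 5:2, 6:3, 7:2, 8:3, 10:1, 11:2, 12:2. Sum = 22.
n = 12, so closeness = 11/22 = 1/2.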